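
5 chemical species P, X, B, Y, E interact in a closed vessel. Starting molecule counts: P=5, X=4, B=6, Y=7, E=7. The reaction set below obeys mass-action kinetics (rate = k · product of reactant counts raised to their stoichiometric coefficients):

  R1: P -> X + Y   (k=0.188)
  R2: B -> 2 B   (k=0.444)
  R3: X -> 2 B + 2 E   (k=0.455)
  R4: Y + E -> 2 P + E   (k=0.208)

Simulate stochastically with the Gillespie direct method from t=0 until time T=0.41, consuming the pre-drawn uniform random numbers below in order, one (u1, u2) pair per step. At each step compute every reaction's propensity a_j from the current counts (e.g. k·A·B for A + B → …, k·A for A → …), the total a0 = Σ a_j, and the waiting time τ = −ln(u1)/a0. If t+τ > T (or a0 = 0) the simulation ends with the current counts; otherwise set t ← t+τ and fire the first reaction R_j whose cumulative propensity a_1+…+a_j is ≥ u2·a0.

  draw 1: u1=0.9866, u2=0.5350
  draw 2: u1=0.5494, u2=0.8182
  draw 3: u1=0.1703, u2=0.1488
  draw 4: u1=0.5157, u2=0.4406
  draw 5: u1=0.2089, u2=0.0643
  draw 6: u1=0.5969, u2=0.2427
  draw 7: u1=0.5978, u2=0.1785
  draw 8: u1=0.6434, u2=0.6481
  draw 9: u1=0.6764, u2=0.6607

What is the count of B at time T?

B at T = 11

t=0.000: P=5 X=4 B=6 Y=7 E=7
Draw 1: a1=0.940, a2=2.664, a3=1.820, a4=10.192, a0=15.616; τ=−ln(0.9866)/15.616=0.001 → t=0.001; u2·a0=0.5350·15.616=8.355; a1+…+a3=5.424 < 8.355 ≤ a1+…+a4=15.616 → R4 fires; P=7 X=4 B=6 Y=6 E=7
Draw 2: a1=1.316, a2=2.664, a3=1.820, a4=8.736, a0=14.536; τ=−ln(0.5494)/14.536=0.041 → t=0.042; u2·a0=0.8182·14.536=11.893; a1+…+a3=5.800 < 11.893 ≤ a1+…+a4=14.536 → R4 fires; P=9 X=4 B=6 Y=5 E=7
Draw 3: a1=1.692, a2=2.664, a3=1.820, a4=7.280, a0=13.456; τ=−ln(0.1703)/13.456=0.132 → t=0.174; u2·a0=0.1488·13.456=2.002; a1=1.692 < 2.002 ≤ a1+a2=4.356 → R2 fires; P=9 X=4 B=7 Y=5 E=7
Draw 4: a1=1.692, a2=3.108, a3=1.820, a4=7.280, a0=13.900; τ=−ln(0.5157)/13.900=0.048 → t=0.221; u2·a0=0.4406·13.900=6.124; a1+a2=4.800 < 6.124 ≤ a1+…+a3=6.620 → R3 fires; P=9 X=3 B=9 Y=5 E=9
Draw 5: a1=1.692, a2=3.996, a3=1.365, a4=9.360, a0=16.413; τ=−ln(0.2089)/16.413=0.095 → t=0.317; u2·a0=0.0643·16.413=1.055 ≤ a1=1.692 → R1 fires; P=8 X=4 B=9 Y=6 E=9
Draw 6: a1=1.504, a2=3.996, a3=1.820, a4=11.232, a0=18.552; τ=−ln(0.5969)/18.552=0.028 → t=0.344; u2·a0=0.2427·18.552=4.503; a1=1.504 < 4.503 ≤ a1+a2=5.500 → R2 fires; P=8 X=4 B=10 Y=6 E=9
Draw 7: a1=1.504, a2=4.440, a3=1.820, a4=11.232, a0=18.996; τ=−ln(0.5978)/18.996=0.027 → t=0.372; u2·a0=0.1785·18.996=3.391; a1=1.504 < 3.391 ≤ a1+a2=5.944 → R2 fires; P=8 X=4 B=11 Y=6 E=9
Draw 8: a1=1.504, a2=4.884, a3=1.820, a4=11.232, a0=19.440; τ=−ln(0.6434)/19.440=0.023 → t=0.394; u2·a0=0.6481·19.440=12.599; a1+…+a3=8.208 < 12.599 ≤ a1+…+a4=19.440 → R4 fires; P=10 X=4 B=11 Y=5 E=9
Draw 9: a1=1.880, a2=4.884, a3=1.820, a4=9.360, a0=17.944; τ=−ln(0.6764)/17.944=0.022 → t=0.416 > T=0.41: stop.
Read off B at T=0.41: 11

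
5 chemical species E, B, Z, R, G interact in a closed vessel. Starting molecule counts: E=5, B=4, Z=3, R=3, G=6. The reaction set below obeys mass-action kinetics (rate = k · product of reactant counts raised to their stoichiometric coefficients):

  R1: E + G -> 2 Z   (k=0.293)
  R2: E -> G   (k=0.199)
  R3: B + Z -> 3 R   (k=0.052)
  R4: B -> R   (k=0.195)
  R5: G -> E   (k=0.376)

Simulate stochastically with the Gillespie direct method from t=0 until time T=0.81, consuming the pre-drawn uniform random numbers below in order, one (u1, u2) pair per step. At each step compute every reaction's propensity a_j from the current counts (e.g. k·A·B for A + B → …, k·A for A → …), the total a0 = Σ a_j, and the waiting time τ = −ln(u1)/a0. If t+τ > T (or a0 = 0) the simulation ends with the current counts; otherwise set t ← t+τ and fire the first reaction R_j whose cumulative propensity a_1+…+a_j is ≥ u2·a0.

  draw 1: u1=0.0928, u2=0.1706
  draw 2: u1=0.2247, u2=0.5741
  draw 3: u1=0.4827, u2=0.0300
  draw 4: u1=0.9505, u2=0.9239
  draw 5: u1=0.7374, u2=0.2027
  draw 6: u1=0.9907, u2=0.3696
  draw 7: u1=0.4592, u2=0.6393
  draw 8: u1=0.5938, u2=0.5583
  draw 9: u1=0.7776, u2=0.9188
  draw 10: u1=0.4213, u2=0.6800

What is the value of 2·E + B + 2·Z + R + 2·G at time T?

Value at T = 35

Check how each reaction changes W = 2·E + B + 2·Z + R + 2·G (weight of products minus weight of reactants):
R1: E + G -> 2 Z: (2·2) − (2·1 + 2·1) = 4 − 4 = 0
R2: E -> G: (2·1) − (2·1) = 2 − 2 = 0
R3: B + Z -> 3 R: (1·3) − (1·1 + 2·1) = 3 − 3 = 0
R4: B -> R: (1·1) − (1·1) = 1 − 1 = 0
R5: G -> E: (2·1) − (2·1) = 2 − 2 = 0
Every reaction leaves W unchanged, so W is conserved and no simulation is needed: W(T) = W(0) = 2·5 + 4 + 2·3 + 3 + 2·6 = 35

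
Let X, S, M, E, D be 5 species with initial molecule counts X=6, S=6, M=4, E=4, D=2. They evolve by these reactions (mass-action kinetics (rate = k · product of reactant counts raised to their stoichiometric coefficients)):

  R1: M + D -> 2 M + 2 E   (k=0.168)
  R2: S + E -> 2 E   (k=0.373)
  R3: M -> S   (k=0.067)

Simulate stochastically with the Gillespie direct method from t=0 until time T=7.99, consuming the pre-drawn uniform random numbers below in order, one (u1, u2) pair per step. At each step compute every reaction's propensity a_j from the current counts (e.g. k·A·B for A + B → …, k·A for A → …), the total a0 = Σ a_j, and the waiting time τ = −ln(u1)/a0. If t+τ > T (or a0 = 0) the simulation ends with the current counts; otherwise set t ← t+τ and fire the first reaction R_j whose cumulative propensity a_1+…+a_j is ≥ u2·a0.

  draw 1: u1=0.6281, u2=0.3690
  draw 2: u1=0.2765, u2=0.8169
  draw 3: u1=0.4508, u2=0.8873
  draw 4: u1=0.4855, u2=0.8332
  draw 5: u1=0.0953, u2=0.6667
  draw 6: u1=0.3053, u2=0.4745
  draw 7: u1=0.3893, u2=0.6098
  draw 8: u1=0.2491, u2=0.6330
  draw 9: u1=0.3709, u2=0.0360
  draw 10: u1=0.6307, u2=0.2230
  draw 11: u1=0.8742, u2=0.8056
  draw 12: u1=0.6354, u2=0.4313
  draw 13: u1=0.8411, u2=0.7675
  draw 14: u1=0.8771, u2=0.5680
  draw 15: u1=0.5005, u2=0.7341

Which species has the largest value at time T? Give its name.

t=0.000: X=6 S=6 M=4 E=4 D=2
Draw 1: a1=1.344, a2=8.952, a3=0.268, a0=10.564; τ=−ln(0.6281)/10.564=0.044 → t=0.044; u2·a0=0.3690·10.564=3.898; a1=1.344 < 3.898 ≤ a1+a2=10.296 → R2 fires; X=6 S=5 M=4 E=5 D=2
Draw 2: a1=1.344, a2=9.325, a3=0.268, a0=10.937; τ=−ln(0.2765)/10.937=0.118 → t=0.162; u2·a0=0.8169·10.937=8.934; a1=1.344 < 8.934 ≤ a1+a2=10.669 → R2 fires; X=6 S=4 M=4 E=6 D=2
Draw 3: a1=1.344, a2=8.952, a3=0.268, a0=10.564; τ=−ln(0.4508)/10.564=0.075 → t=0.237; u2·a0=0.8873·10.564=9.373; a1=1.344 < 9.373 ≤ a1+a2=10.296 → R2 fires; X=6 S=3 M=4 E=7 D=2
Draw 4: a1=1.344, a2=7.833, a3=0.268, a0=9.445; τ=−ln(0.4855)/9.445=0.077 → t=0.313; u2·a0=0.8332·9.445=7.870; a1=1.344 < 7.870 ≤ a1+a2=9.177 → R2 fires; X=6 S=2 M=4 E=8 D=2
Draw 5: a1=1.344, a2=5.968, a3=0.268, a0=7.580; τ=−ln(0.0953)/7.580=0.310 → t=0.624; u2·a0=0.6667·7.580=5.054; a1=1.344 < 5.054 ≤ a1+a2=7.312 → R2 fires; X=6 S=1 M=4 E=9 D=2
Draw 6: a1=1.344, a2=3.357, a3=0.268, a0=4.969; τ=−ln(0.3053)/4.969=0.239 → t=0.862; u2·a0=0.4745·4.969=2.358; a1=1.344 < 2.358 ≤ a1+a2=4.701 → R2 fires; X=6 S=0 M=4 E=10 D=2
Draw 7: a1=1.344, a2=0.000, a3=0.268, a0=1.612; τ=−ln(0.3893)/1.612=0.585 → t=1.448; u2·a0=0.6098·1.612=0.983 ≤ a1=1.344 → R1 fires; X=6 S=0 M=5 E=12 D=1
Draw 8: a1=0.840, a2=0.000, a3=0.335, a0=1.175; τ=−ln(0.2491)/1.175=1.183 → t=2.631; u2·a0=0.6330·1.175=0.744 ≤ a1=0.840 → R1 fires; X=6 S=0 M=6 E=14 D=0
Draw 9: a1=0.000, a2=0.000, a3=0.402, a0=0.402; τ=−ln(0.3709)/0.402=2.467 → t=5.098; u2·a0=0.0360·0.402=0.014; a1+a2=0.000 < 0.014 ≤ a1+…+a3=0.402 → R3 fires; X=6 S=1 M=5 E=14 D=0
Draw 10: a1=0.000, a2=5.222, a3=0.335, a0=5.557; τ=−ln(0.6307)/5.557=0.083 → t=5.181; u2·a0=0.2230·5.557=1.239; a1=0.000 < 1.239 ≤ a1+a2=5.222 → R2 fires; X=6 S=0 M=5 E=15 D=0
Draw 11: a1=0.000, a2=0.000, a3=0.335, a0=0.335; τ=−ln(0.8742)/0.335=0.401 → t=5.582; u2·a0=0.8056·0.335=0.270; a1+a2=0.000 < 0.270 ≤ a1+…+a3=0.335 → R3 fires; X=6 S=1 M=4 E=15 D=0
Draw 12: a1=0.000, a2=5.595, a3=0.268, a0=5.863; τ=−ln(0.6354)/5.863=0.077 → t=5.659; u2·a0=0.4313·5.863=2.529; a1=0.000 < 2.529 ≤ a1+a2=5.595 → R2 fires; X=6 S=0 M=4 E=16 D=0
Draw 13: a1=0.000, a2=0.000, a3=0.268, a0=0.268; τ=−ln(0.8411)/0.268=0.646 → t=6.305; u2·a0=0.7675·0.268=0.206; a1+a2=0.000 < 0.206 ≤ a1+…+a3=0.268 → R3 fires; X=6 S=1 M=3 E=16 D=0
Draw 14: a1=0.000, a2=5.968, a3=0.201, a0=6.169; τ=−ln(0.8771)/6.169=0.021 → t=6.326; u2·a0=0.5680·6.169=3.504; a1=0.000 < 3.504 ≤ a1+a2=5.968 → R2 fires; X=6 S=0 M=3 E=17 D=0
Draw 15: a1=0.000, a2=0.000, a3=0.201, a0=0.201; τ=−ln(0.5005)/0.201=3.444 → t=9.770 > T=7.99: stop.
At T=7.99: X=6 S=0 M=3 E=17 D=0; the largest is E.

Dominant species at T: E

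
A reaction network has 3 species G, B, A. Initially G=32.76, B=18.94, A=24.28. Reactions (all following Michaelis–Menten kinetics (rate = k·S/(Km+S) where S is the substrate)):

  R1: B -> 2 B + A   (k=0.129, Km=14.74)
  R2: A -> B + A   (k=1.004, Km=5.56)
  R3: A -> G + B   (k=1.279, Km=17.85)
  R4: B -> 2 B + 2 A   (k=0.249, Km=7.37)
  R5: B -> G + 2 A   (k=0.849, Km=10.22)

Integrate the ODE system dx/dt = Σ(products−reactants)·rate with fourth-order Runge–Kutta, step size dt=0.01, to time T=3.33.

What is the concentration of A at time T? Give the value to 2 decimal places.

A at T = 27.05

RK4 with dt=0.01: 333 steps to T=3.33. Trajectory (selected grid times):
t=0.00: G=32.76 B=18.94 A=24.28
t=0.37: G=33.24 B=19.40 A=24.58
t=0.74: G=33.72 B=19.87 A=24.88
t=1.11: G=34.20 B=20.34 A=25.18
t=1.48: G=34.69 B=20.81 A=25.48
t=1.85: G=35.18 B=21.27 A=25.79
t=2.22: G=35.68 B=21.74 A=26.10
t=2.59: G=36.17 B=22.22 A=26.42
t=2.96: G=36.67 B=22.69 A=26.73
t=3.33: G=37.17 B=23.16 A=27.05
Read off A at T=3.33: 27.05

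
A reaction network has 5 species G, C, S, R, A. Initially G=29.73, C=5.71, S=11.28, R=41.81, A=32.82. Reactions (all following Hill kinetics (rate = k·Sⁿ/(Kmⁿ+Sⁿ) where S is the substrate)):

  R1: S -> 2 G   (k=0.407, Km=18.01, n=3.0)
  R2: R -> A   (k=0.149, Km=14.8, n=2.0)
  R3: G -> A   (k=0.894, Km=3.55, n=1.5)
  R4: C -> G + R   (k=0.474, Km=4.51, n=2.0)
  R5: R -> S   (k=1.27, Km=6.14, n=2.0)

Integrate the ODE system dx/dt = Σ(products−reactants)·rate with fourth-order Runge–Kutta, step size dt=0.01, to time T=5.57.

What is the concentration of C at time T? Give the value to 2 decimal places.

C at T = 4.27

RK4 with dt=0.01: 557 steps to T=5.57. Trajectory (selected grid times):
t=0.00: G=29.73 C=5.71 S=11.28 R=41.81 A=32.82
t=0.62: G=29.48 C=5.53 S=12.00 R=41.14 A=33.43
t=1.24: G=29.25 C=5.36 S=12.71 R=40.46 A=34.05
t=1.86: G=29.03 C=5.19 S=13.41 R=39.78 A=34.66
t=2.48: G=28.82 C=5.02 S=14.10 R=39.09 A=35.27
t=3.09: G=28.62 C=4.86 S=14.77 R=38.42 A=35.88
t=3.71: G=28.43 C=4.71 S=15.44 R=37.72 A=36.49
t=4.33: G=28.25 C=4.56 S=16.11 R=37.03 A=37.10
t=4.95: G=28.09 C=4.41 S=16.76 R=36.33 A=37.71
t=5.57: G=27.93 C=4.27 S=17.41 R=35.63 A=38.32
Read off C at T=5.57: 4.27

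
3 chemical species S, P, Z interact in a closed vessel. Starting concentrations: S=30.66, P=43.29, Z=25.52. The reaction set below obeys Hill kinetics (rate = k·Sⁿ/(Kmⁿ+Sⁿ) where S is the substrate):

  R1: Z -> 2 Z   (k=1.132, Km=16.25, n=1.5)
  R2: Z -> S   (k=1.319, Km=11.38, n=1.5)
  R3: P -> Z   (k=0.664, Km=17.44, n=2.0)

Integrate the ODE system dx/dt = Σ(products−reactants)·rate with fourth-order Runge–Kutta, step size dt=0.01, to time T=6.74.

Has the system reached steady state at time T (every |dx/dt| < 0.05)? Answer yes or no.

RK4 with dt=0.01: 674 steps to T=6.74. Trajectory (selected grid times):
t=0.00: S=30.66 P=43.29 Z=25.52
t=0.75: S=31.42 P=42.86 Z=25.75
t=1.50: S=32.19 P=42.44 Z=25.98
t=2.25: S=32.96 P=42.01 Z=26.20
t=3.00: S=33.73 P=41.59 Z=26.43
t=3.74: S=34.49 P=41.17 Z=26.65
t=4.49: S=35.26 P=40.75 Z=26.87
t=5.24: S=36.04 P=40.33 Z=27.10
t=5.99: S=36.82 P=39.91 Z=27.32
t=6.74: S=37.60 P=39.49 Z=27.54
Rates at T: R1=0.7789, R2=1.0421, R3=0.5556
dx/dt at T (Σ net stoichiometry × rate): S=+1.0421, P=-0.5556, Z=+0.2924
Largest |dx/dt| is |+1.0421| (S) ≥ 0.05 → not steady.

Steady state at T: no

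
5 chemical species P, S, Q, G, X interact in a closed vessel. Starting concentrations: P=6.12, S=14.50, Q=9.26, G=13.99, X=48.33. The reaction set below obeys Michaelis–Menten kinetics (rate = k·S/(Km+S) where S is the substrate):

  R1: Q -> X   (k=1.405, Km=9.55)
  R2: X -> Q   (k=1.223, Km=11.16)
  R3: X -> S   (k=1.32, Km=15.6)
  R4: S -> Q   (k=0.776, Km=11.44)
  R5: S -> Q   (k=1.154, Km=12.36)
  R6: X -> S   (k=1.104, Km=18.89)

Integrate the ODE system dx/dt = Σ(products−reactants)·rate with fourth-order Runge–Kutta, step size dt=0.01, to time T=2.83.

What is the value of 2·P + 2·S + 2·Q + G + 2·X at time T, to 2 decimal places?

Value at T = 170.41

Check how each reaction changes W = 2·P + 2·S + 2·Q + G + 2·X (weight of products minus weight of reactants):
R1: Q -> X: (2·1) − (2·1) = 2 − 2 = 0
R2: X -> Q: (2·1) − (2·1) = 2 − 2 = 0
R3: X -> S: (2·1) − (2·1) = 2 − 2 = 0
R4: S -> Q: (2·1) − (2·1) = 2 − 2 = 0
R5: S -> Q: (2·1) − (2·1) = 2 − 2 = 0
R6: X -> S: (2·1) − (2·1) = 2 − 2 = 0
Every reaction leaves W unchanged, so W is conserved and no simulation is needed: W(T) = W(0) = 2·6.12 + 2·14.50 + 2·9.26 + 13.99 + 2·48.33 = 170.41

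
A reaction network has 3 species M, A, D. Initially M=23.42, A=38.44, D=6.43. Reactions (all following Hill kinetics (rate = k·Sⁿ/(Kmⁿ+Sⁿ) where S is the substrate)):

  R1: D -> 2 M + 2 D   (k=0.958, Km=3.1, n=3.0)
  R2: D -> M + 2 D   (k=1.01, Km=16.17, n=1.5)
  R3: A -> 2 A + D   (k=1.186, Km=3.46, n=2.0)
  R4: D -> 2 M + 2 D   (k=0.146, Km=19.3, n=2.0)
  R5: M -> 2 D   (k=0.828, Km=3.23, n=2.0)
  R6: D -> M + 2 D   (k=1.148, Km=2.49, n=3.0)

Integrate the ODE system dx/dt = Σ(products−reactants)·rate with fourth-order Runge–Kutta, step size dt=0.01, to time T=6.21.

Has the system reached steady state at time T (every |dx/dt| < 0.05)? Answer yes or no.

Steady state at T: no

RK4 with dt=0.01: 621 steps to T=6.21. Trajectory (selected grid times):
t=0.00: M=23.42 A=38.44 D=6.43
t=0.69: M=25.09 A=39.25 D=9.96
t=1.38: M=26.93 A=40.06 D=13.62
t=2.07: M=28.88 A=40.88 D=17.38
t=2.76: M=30.92 A=41.69 D=21.22
t=3.45: M=33.02 A=42.50 D=25.11
t=4.14: M=35.18 A=43.31 D=29.05
t=4.83: M=37.37 A=44.13 D=33.03
t=5.52: M=39.60 A=44.94 D=37.04
t=6.21: M=41.86 A=45.76 D=41.07
Rates at T: R1=0.9576, R2=0.8099, R3=1.1793, R4=0.1196, R5=0.8231, R6=1.1477
dx/dt at T (Σ net stoichiometry × rate): M=+3.2889, A=+1.1793, D=+5.8603
Largest |dx/dt| is |+5.8603| (D) ≥ 0.05 → not steady.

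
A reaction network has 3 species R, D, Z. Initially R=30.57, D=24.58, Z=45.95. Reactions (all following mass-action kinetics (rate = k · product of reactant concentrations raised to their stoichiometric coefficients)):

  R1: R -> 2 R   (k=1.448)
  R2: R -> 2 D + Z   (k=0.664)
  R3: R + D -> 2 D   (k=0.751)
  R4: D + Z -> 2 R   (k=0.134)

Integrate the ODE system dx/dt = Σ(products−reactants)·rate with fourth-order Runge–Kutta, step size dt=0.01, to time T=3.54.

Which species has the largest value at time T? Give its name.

Dominant species at T: D

RK4 with dt=0.01: 354 steps to T=3.54. Trajectory (selected grid times):
t=0.00: R=30.57 D=24.58 Z=45.95
t=0.39: R=0.26 D=108.27 Z=0.60
t=0.79: R=0.00 D=109.18 Z=0.00
t=1.18: R=0.00 D=109.18 Z=0.00
t=1.57: R=0.00 D=109.18 Z=0.00
t=1.97: R=0.00 D=109.18 Z=0.00
t=2.36: R=0.00 D=109.18 Z=0.00
t=2.75: R=0.00 D=109.18 Z=0.00
t=3.15: R=0.00 D=109.18 Z=0.00
t=3.54: R=0.00 D=109.18 Z=0.00
At T=3.54: R=0.00 D=109.18 Z=0.00; the largest is D.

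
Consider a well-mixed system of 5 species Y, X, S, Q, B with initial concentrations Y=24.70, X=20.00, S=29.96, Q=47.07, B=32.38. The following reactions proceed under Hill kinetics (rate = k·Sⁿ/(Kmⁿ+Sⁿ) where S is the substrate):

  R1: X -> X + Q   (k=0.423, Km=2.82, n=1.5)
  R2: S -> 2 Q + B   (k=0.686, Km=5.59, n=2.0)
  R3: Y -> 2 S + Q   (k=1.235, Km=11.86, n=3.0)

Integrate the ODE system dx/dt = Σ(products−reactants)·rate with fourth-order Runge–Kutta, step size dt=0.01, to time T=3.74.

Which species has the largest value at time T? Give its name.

Dominant species at T: Q

RK4 with dt=0.01: 374 steps to T=3.74. Trajectory (selected grid times):
t=0.00: Y=24.70 X=20.00 S=29.96 Q=47.07 B=32.38
t=0.42: Y=24.23 X=20.00 S=30.61 Q=48.26 B=32.66
t=0.83: Y=23.78 X=20.00 S=31.24 Q=49.42 B=32.93
t=1.25: Y=23.32 X=20.00 S=31.88 Q=50.61 B=33.21
t=1.66: Y=22.88 X=20.00 S=32.50 Q=51.77 B=33.48
t=2.08: Y=22.42 X=20.00 S=33.13 Q=52.95 B=33.76
t=2.49: Y=21.98 X=20.00 S=33.74 Q=54.10 B=34.04
t=2.91: Y=21.54 X=20.00 S=34.35 Q=55.28 B=34.32
t=3.32: Y=21.11 X=20.00 S=34.94 Q=56.42 B=34.59
t=3.74: Y=20.67 X=20.00 S=35.53 Q=57.59 B=34.87
At T=3.74: Y=20.67 X=20.00 S=35.53 Q=57.59 B=34.87; the largest is Q.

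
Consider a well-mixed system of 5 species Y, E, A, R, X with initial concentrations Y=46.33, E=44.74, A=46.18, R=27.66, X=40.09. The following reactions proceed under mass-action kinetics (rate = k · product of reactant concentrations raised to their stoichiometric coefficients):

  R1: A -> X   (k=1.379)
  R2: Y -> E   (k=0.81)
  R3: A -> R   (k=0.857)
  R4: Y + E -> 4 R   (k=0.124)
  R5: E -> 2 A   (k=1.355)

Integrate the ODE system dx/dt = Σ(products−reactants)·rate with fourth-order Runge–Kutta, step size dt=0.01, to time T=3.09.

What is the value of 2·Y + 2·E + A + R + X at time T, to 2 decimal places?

Value at T = 296.07

Check how each reaction changes W = 2·Y + 2·E + A + R + X (weight of products minus weight of reactants):
R1: A -> X: (1·1) − (1·1) = 1 − 1 = 0
R2: Y -> E: (2·1) − (2·1) = 2 − 2 = 0
R3: A -> R: (1·1) − (1·1) = 1 − 1 = 0
R4: Y + E -> 4 R: (1·4) − (2·1 + 2·1) = 4 − 4 = 0
R5: E -> 2 A: (1·2) − (2·1) = 2 − 2 = 0
Every reaction leaves W unchanged, so W is conserved and no simulation is needed: W(T) = W(0) = 2·46.33 + 2·44.74 + 46.18 + 27.66 + 40.09 = 296.07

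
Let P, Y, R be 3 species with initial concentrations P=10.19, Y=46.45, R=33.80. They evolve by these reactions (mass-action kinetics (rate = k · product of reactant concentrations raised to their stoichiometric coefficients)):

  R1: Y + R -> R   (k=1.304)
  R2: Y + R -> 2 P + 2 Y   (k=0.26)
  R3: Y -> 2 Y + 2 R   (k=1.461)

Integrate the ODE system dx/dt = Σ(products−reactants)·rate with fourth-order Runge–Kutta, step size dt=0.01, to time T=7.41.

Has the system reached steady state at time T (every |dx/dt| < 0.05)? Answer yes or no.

Steady state at T: yes

RK4 with dt=0.01: 741 steps to T=7.41. Trajectory (selected grid times):
t=0.00: P=10.19 Y=46.45 R=33.80
t=0.82: P=34.47 Y=0.00 R=26.24
t=1.65: P=34.47 Y=0.00 R=26.24
t=2.47: P=34.47 Y=0.00 R=26.24
t=3.29: P=34.47 Y=0.00 R=26.24
t=4.12: P=34.47 Y=0.00 R=26.24
t=4.94: P=34.47 Y=0.00 R=26.24
t=5.76: P=34.47 Y=0.00 R=26.24
t=6.59: P=34.47 Y=0.00 R=26.24
t=7.41: P=34.47 Y=0.00 R=26.24
Rates at T: R1=0.0000, R2=0.0000, R3=0.0000
dx/dt at T (Σ net stoichiometry × rate): P=+0.0000, Y=-0.0000, R=-0.0000
Largest |dx/dt| is |-0.0000| (Y) < 0.05 → steady.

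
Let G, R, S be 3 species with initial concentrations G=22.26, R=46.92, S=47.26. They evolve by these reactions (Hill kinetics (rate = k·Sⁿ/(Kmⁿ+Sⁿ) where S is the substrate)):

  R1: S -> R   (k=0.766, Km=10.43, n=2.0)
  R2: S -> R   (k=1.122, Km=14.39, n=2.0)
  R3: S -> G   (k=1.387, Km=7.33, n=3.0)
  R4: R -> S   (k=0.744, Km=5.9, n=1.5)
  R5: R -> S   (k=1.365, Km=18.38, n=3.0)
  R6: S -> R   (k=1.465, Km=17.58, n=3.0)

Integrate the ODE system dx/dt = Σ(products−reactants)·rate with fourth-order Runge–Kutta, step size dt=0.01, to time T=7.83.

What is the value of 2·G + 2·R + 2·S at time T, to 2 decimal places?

Check how each reaction changes W = 2·G + 2·R + 2·S (weight of products minus weight of reactants):
R1: S -> R: (2·1) − (2·1) = 2 − 2 = 0
R2: S -> R: (2·1) − (2·1) = 2 − 2 = 0
R3: S -> G: (2·1) − (2·1) = 2 − 2 = 0
R4: R -> S: (2·1) − (2·1) = 2 − 2 = 0
R5: R -> S: (2·1) − (2·1) = 2 − 2 = 0
R6: S -> R: (2·1) − (2·1) = 2 − 2 = 0
Every reaction leaves W unchanged, so W is conserved and no simulation is needed: W(T) = W(0) = 2·22.26 + 2·46.92 + 2·47.26 = 232.88

Value at T = 232.88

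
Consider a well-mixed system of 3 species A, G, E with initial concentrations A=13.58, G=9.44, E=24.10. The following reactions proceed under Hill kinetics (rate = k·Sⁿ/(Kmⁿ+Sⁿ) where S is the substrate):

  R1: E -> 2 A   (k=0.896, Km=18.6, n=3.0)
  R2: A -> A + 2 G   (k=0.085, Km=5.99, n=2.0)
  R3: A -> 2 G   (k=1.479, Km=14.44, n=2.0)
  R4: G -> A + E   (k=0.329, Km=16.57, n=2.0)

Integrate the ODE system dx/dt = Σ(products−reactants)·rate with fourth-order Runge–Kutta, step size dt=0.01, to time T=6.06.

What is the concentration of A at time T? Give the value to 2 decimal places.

RK4 with dt=0.01: 606 steps to T=6.06. Trajectory (selected grid times):
t=0.00: A=13.58 G=9.44 E=24.10
t=0.67: A=13.98 G=10.42 E=23.75
t=1.35: A=14.37 G=11.44 E=23.41
t=2.02: A=14.74 G=12.46 E=23.09
t=2.69: A=15.10 G=13.50 E=22.78
t=3.37: A=15.44 G=14.57 E=22.48
t=4.04: A=15.77 G=15.63 E=22.20
t=4.71: A=16.09 G=16.72 E=21.93
t=5.39: A=16.39 G=17.82 E=21.67
t=6.06: A=16.68 G=18.93 E=21.43
Read off A at T=6.06: 16.68

A at T = 16.68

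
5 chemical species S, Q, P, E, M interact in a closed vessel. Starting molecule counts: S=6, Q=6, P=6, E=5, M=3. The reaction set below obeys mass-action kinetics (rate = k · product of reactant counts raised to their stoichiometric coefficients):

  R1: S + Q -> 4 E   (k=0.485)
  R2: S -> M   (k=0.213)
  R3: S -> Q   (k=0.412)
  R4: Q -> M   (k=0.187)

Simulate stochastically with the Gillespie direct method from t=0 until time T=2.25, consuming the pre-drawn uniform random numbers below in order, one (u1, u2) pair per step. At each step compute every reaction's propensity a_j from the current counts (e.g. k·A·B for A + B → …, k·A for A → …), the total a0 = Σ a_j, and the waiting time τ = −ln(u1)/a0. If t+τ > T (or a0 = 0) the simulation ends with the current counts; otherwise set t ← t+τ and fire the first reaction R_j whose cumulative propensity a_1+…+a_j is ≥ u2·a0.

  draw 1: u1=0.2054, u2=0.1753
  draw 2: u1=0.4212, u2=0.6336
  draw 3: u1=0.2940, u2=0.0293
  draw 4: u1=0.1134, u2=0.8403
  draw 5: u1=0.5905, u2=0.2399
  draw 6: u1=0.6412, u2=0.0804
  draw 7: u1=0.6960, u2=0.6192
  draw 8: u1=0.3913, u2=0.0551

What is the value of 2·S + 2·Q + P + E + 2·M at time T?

Value at T = 41

Check how each reaction changes W = 2·S + 2·Q + P + E + 2·M (weight of products minus weight of reactants):
R1: S + Q -> 4 E: (1·4) − (2·1 + 2·1) = 4 − 4 = 0
R2: S -> M: (2·1) − (2·1) = 2 − 2 = 0
R3: S -> Q: (2·1) − (2·1) = 2 − 2 = 0
R4: Q -> M: (2·1) − (2·1) = 2 − 2 = 0
Every reaction leaves W unchanged, so W is conserved and no simulation is needed: W(T) = W(0) = 2·6 + 2·6 + 6 + 5 + 2·3 = 41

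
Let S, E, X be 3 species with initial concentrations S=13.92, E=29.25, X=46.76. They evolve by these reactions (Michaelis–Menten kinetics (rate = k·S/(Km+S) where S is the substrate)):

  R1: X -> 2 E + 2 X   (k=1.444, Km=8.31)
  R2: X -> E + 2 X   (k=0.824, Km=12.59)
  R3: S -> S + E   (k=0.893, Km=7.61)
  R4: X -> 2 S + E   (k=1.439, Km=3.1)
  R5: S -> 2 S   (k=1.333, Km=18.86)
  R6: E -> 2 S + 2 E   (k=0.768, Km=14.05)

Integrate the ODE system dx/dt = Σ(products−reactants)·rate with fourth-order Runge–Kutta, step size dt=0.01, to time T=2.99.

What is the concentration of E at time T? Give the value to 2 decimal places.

RK4 with dt=0.01: 299 steps to T=2.99. Trajectory (selected grid times):
t=0.00: S=13.92 E=29.25 X=46.76
t=0.33: S=15.35 E=31.09 X=46.93
t=0.66: S=16.79 E=32.93 X=47.11
t=1.00: S=18.30 E=34.84 X=47.29
t=1.33: S=19.78 E=36.71 X=47.46
t=1.66: S=21.27 E=38.58 X=47.64
t=1.99: S=22.77 E=40.46 X=47.81
t=2.33: S=24.33 E=42.40 X=47.99
t=2.66: S=25.86 E=44.29 X=48.17
t=2.99: S=27.39 E=46.19 X=48.34
Read off E at T=2.99: 46.19

E at T = 46.19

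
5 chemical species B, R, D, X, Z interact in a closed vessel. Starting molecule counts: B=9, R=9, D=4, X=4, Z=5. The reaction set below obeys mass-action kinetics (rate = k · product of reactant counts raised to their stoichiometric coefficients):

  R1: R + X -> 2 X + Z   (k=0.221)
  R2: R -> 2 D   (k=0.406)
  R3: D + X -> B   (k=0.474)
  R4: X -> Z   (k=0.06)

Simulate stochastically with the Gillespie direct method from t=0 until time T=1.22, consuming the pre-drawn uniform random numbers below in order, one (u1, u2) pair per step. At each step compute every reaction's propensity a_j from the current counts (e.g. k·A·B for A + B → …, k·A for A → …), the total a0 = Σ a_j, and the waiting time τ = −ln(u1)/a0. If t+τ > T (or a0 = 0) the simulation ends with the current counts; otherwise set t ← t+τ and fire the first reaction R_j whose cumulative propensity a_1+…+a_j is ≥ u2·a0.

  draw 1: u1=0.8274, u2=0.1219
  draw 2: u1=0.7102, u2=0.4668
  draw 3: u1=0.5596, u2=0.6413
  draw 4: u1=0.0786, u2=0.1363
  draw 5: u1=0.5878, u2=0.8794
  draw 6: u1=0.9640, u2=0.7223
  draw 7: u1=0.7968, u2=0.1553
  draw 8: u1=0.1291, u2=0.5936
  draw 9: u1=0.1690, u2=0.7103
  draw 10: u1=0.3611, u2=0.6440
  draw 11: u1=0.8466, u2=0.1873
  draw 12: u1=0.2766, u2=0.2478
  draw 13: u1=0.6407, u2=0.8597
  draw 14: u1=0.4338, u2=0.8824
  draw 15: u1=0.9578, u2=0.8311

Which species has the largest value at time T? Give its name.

t=0.000: B=9 R=9 D=4 X=4 Z=5
Draw 1: a1=7.956, a2=3.654, a3=7.584, a4=0.240, a0=19.434; τ=−ln(0.8274)/19.434=0.010 → t=0.010; u2·a0=0.1219·19.434=2.369 ≤ a1=7.956 → R1 fires; B=9 R=8 D=4 X=5 Z=6
Draw 2: a1=8.840, a2=3.248, a3=9.480, a4=0.300, a0=21.868; τ=−ln(0.7102)/21.868=0.016 → t=0.025; u2·a0=0.4668·21.868=10.208; a1=8.840 < 10.208 ≤ a1+a2=12.088 → R2 fires; B=9 R=7 D=6 X=5 Z=6
Draw 3: a1=7.735, a2=2.842, a3=14.220, a4=0.300, a0=25.097; τ=−ln(0.5596)/25.097=0.023 → t=0.049; u2·a0=0.6413·25.097=16.095; a1+a2=10.577 < 16.095 ≤ a1+…+a3=24.797 → R3 fires; B=10 R=7 D=5 X=4 Z=6
Draw 4: a1=6.188, a2=2.842, a3=9.480, a4=0.240, a0=18.750; τ=−ln(0.0786)/18.750=0.136 → t=0.184; u2·a0=0.1363·18.750=2.556 ≤ a1=6.188 → R1 fires; B=10 R=6 D=5 X=5 Z=7
Draw 5: a1=6.630, a2=2.436, a3=11.850, a4=0.300, a0=21.216; τ=−ln(0.5878)/21.216=0.025 → t=0.209; u2·a0=0.8794·21.216=18.657; a1+a2=9.066 < 18.657 ≤ a1+…+a3=20.916 → R3 fires; B=11 R=6 D=4 X=4 Z=7
Draw 6: a1=5.304, a2=2.436, a3=7.584, a4=0.240, a0=15.564; τ=−ln(0.9640)/15.564=0.002 → t=0.212; u2·a0=0.7223·15.564=11.242; a1+a2=7.740 < 11.242 ≤ a1+…+a3=15.324 → R3 fires; B=12 R=6 D=3 X=3 Z=7
Draw 7: a1=3.978, a2=2.436, a3=4.266, a4=0.180, a0=10.860; τ=−ln(0.7968)/10.860=0.021 → t=0.232; u2·a0=0.1553·10.860=1.687 ≤ a1=3.978 → R1 fires; B=12 R=5 D=3 X=4 Z=8
Draw 8: a1=4.420, a2=2.030, a3=5.688, a4=0.240, a0=12.378; τ=−ln(0.1291)/12.378=0.165 → t=0.398; u2·a0=0.5936·12.378=7.348; a1+a2=6.450 < 7.348 ≤ a1+…+a3=12.138 → R3 fires; B=13 R=5 D=2 X=3 Z=8
Draw 9: a1=3.315, a2=2.030, a3=2.844, a4=0.180, a0=8.369; τ=−ln(0.1690)/8.369=0.212 → t=0.610; u2·a0=0.7103·8.369=5.945; a1+a2=5.345 < 5.945 ≤ a1+…+a3=8.189 → R3 fires; B=14 R=5 D=1 X=2 Z=8
Draw 10: a1=2.210, a2=2.030, a3=0.948, a4=0.120, a0=5.308; τ=−ln(0.3611)/5.308=0.192 → t=0.802; u2·a0=0.6440·5.308=3.418; a1=2.210 < 3.418 ≤ a1+a2=4.240 → R2 fires; B=14 R=4 D=3 X=2 Z=8
Draw 11: a1=1.768, a2=1.624, a3=2.844, a4=0.120, a0=6.356; τ=−ln(0.8466)/6.356=0.026 → t=0.828; u2·a0=0.1873·6.356=1.190 ≤ a1=1.768 → R1 fires; B=14 R=3 D=3 X=3 Z=9
Draw 12: a1=1.989, a2=1.218, a3=4.266, a4=0.180, a0=7.653; τ=−ln(0.2766)/7.653=0.168 → t=0.996; u2·a0=0.2478·7.653=1.896 ≤ a1=1.989 → R1 fires; B=14 R=2 D=3 X=4 Z=10
Draw 13: a1=1.768, a2=0.812, a3=5.688, a4=0.240, a0=8.508; τ=−ln(0.6407)/8.508=0.052 → t=1.049; u2·a0=0.8597·8.508=7.314; a1+a2=2.580 < 7.314 ≤ a1+…+a3=8.268 → R3 fires; B=15 R=2 D=2 X=3 Z=10
Draw 14: a1=1.326, a2=0.812, a3=2.844, a4=0.180, a0=5.162; τ=−ln(0.4338)/5.162=0.162 → t=1.210; u2·a0=0.8824·5.162=4.555; a1+a2=2.138 < 4.555 ≤ a1+…+a3=4.982 → R3 fires; B=16 R=2 D=1 X=2 Z=10
Draw 15: a1=0.884, a2=0.812, a3=0.948, a4=0.120, a0=2.764; τ=−ln(0.9578)/2.764=0.016 → t=1.226 > T=1.22: stop.
At T=1.22: B=16 R=2 D=1 X=2 Z=10; the largest is B.

Dominant species at T: B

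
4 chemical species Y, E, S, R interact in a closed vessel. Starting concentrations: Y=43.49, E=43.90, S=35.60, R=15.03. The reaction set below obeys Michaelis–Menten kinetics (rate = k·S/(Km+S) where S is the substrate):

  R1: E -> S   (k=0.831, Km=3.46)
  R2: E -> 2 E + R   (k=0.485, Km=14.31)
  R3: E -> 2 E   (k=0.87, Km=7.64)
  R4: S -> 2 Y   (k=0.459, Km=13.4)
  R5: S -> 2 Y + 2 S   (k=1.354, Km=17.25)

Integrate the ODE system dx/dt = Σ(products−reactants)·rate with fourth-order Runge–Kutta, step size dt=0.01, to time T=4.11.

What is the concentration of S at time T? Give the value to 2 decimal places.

S at T = 41.21

RK4 with dt=0.01: 411 steps to T=4.11. Trajectory (selected grid times):
t=0.00: Y=43.49 E=43.90 S=35.60 R=15.03
t=0.46: Y=44.64 E=44.05 S=36.22 R=15.20
t=0.91: Y=45.77 E=44.21 S=36.83 R=15.36
t=1.37: Y=46.93 E=44.36 S=37.46 R=15.53
t=1.83: Y=48.10 E=44.52 S=38.08 R=15.70
t=2.28: Y=49.24 E=44.67 S=38.70 R=15.87
t=2.74: Y=50.42 E=44.83 S=39.33 R=16.03
t=3.20: Y=51.61 E=44.98 S=39.96 R=16.20
t=3.65: Y=52.77 E=45.14 S=40.58 R=16.37
t=4.11: Y=53.96 E=45.29 S=41.21 R=16.54
Read off S at T=4.11: 41.21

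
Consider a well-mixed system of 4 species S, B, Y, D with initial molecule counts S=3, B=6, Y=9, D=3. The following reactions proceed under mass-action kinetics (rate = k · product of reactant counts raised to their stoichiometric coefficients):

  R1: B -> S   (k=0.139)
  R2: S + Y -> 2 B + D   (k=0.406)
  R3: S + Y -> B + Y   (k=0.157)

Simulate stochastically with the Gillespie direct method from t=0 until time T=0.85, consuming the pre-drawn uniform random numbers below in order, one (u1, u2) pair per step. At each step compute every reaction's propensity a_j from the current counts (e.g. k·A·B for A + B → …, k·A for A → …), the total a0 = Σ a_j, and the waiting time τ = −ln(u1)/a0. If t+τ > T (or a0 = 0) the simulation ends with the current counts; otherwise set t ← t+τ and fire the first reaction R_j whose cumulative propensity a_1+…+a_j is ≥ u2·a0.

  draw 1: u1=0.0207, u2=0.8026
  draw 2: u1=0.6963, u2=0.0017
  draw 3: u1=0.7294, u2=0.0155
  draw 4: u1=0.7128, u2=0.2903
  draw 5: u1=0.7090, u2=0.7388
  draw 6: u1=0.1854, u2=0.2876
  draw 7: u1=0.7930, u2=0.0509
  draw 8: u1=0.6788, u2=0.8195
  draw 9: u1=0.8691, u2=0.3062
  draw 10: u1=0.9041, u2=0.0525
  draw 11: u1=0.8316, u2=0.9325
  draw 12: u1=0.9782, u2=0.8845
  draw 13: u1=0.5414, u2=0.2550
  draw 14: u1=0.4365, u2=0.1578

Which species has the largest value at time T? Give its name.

t=0.000: S=3 B=6 Y=9 D=3
Draw 1: a1=0.834, a2=10.962, a3=4.239, a0=16.035; τ=−ln(0.0207)/16.035=0.242 → t=0.242; u2·a0=0.8026·16.035=12.870; a1+a2=11.796 < 12.870 ≤ a1+…+a3=16.035 → R3 fires; S=2 B=7 Y=9 D=3
Draw 2: a1=0.973, a2=7.308, a3=2.826, a0=11.107; τ=−ln(0.6963)/11.107=0.033 → t=0.274; u2·a0=0.0017·11.107=0.019 ≤ a1=0.973 → R1 fires; S=3 B=6 Y=9 D=3
Draw 3: a1=0.834, a2=10.962, a3=4.239, a0=16.035; τ=−ln(0.7294)/16.035=0.020 → t=0.294; u2·a0=0.0155·16.035=0.249 ≤ a1=0.834 → R1 fires; S=4 B=5 Y=9 D=3
Draw 4: a1=0.695, a2=14.616, a3=5.652, a0=20.963; τ=−ln(0.7128)/20.963=0.016 → t=0.310; u2·a0=0.2903·20.963=6.086; a1=0.695 < 6.086 ≤ a1+a2=15.311 → R2 fires; S=3 B=7 Y=8 D=4
Draw 5: a1=0.973, a2=9.744, a3=3.768, a0=14.485; τ=−ln(0.7090)/14.485=0.024 → t=0.334; u2·a0=0.7388·14.485=10.702; a1=0.973 < 10.702 ≤ a1+a2=10.717 → R2 fires; S=2 B=9 Y=7 D=5
Draw 6: a1=1.251, a2=5.684, a3=2.198, a0=9.133; τ=−ln(0.1854)/9.133=0.185 → t=0.519; u2·a0=0.2876·9.133=2.627; a1=1.251 < 2.627 ≤ a1+a2=6.935 → R2 fires; S=1 B=11 Y=6 D=6
Draw 7: a1=1.529, a2=2.436, a3=0.942, a0=4.907; τ=−ln(0.7930)/4.907=0.047 → t=0.566; u2·a0=0.0509·4.907=0.250 ≤ a1=1.529 → R1 fires; S=2 B=10 Y=6 D=6
Draw 8: a1=1.390, a2=4.872, a3=1.884, a0=8.146; τ=−ln(0.6788)/8.146=0.048 → t=0.613; u2·a0=0.8195·8.146=6.676; a1+a2=6.262 < 6.676 ≤ a1+…+a3=8.146 → R3 fires; S=1 B=11 Y=6 D=6
Draw 9: a1=1.529, a2=2.436, a3=0.942, a0=4.907; τ=−ln(0.8691)/4.907=0.029 → t=0.642; u2·a0=0.3062·4.907=1.503 ≤ a1=1.529 → R1 fires; S=2 B=10 Y=6 D=6
Draw 10: a1=1.390, a2=4.872, a3=1.884, a0=8.146; τ=−ln(0.9041)/8.146=0.012 → t=0.654; u2·a0=0.0525·8.146=0.428 ≤ a1=1.390 → R1 fires; S=3 B=9 Y=6 D=6
Draw 11: a1=1.251, a2=7.308, a3=2.826, a0=11.385; τ=−ln(0.8316)/11.385=0.016 → t=0.670; u2·a0=0.9325·11.385=10.617; a1+a2=8.559 < 10.617 ≤ a1+…+a3=11.385 → R3 fires; S=2 B=10 Y=6 D=6
Draw 12: a1=1.390, a2=4.872, a3=1.884, a0=8.146; τ=−ln(0.9782)/8.146=0.003 → t=0.673; u2·a0=0.8845·8.146=7.205; a1+a2=6.262 < 7.205 ≤ a1+…+a3=8.146 → R3 fires; S=1 B=11 Y=6 D=6
Draw 13: a1=1.529, a2=2.436, a3=0.942, a0=4.907; τ=−ln(0.5414)/4.907=0.125 → t=0.798; u2·a0=0.2550·4.907=1.251 ≤ a1=1.529 → R1 fires; S=2 B=10 Y=6 D=6
Draw 14: a1=1.390, a2=4.872, a3=1.884, a0=8.146; τ=−ln(0.4365)/8.146=0.102 → t=0.900 > T=0.85: stop.
At T=0.85: S=2 B=10 Y=6 D=6; the largest is B.

Dominant species at T: B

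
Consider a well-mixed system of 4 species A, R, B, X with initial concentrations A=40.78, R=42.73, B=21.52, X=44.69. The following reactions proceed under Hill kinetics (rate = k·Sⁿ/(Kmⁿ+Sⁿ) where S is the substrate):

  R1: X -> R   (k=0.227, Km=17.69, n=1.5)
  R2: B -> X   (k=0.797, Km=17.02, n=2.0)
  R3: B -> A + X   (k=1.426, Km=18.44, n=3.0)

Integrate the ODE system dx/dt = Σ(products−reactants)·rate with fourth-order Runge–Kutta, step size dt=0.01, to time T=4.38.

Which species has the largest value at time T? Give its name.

RK4 with dt=0.01: 438 steps to T=4.38. Trajectory (selected grid times):
t=0.00: A=40.78 R=42.73 B=21.52 X=44.69
t=0.49: A=41.20 R=42.82 B=20.86 X=45.26
t=0.97: A=41.60 R=42.91 B=20.24 X=45.80
t=1.46: A=41.99 R=43.00 B=19.62 X=46.32
t=1.95: A=42.36 R=43.09 B=19.03 X=46.83
t=2.43: A=42.71 R=43.18 B=18.47 X=47.30
t=2.92: A=43.05 R=43.27 B=17.92 X=47.76
t=3.41: A=43.38 R=43.36 B=17.39 X=48.19
t=3.89: A=43.69 R=43.45 B=16.89 X=48.60
t=4.38: A=43.98 R=43.54 B=16.40 X=49.00
At T=4.38: A=43.98 R=43.54 B=16.40 X=49.00; the largest is X.

Dominant species at T: X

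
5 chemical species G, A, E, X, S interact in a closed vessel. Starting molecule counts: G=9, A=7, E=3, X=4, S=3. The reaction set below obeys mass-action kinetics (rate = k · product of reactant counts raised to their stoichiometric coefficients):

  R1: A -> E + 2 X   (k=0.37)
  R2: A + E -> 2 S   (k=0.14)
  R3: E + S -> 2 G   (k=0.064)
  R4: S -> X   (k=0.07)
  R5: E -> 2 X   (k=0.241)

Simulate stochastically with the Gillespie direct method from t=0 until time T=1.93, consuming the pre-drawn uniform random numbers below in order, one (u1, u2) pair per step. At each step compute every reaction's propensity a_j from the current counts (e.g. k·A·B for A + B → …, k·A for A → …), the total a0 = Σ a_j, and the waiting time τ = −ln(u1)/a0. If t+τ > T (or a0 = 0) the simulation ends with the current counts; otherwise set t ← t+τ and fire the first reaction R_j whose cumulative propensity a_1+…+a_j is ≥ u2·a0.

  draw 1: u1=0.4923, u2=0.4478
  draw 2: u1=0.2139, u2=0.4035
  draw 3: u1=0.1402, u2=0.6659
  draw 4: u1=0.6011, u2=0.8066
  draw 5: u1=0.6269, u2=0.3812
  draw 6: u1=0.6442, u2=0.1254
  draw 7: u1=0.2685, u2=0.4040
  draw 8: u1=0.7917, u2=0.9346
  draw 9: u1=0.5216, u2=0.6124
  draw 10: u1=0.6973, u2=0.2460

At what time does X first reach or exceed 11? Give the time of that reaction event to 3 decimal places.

t=0.000: G=9 A=7 E=3 X=4 S=3
Draw 1: a1=2.590, a2=2.940, a3=0.576, a4=0.210, a5=0.723, a0=7.039; τ=−ln(0.4923)/7.039=0.101 → t=0.101; u2·a0=0.4478·7.039=3.152; a1=2.590 < 3.152 ≤ a1+a2=5.530 → R2 fires; G=9 A=6 E=2 X=4 S=5
Draw 2: a1=2.220, a2=1.680, a3=0.640, a4=0.350, a5=0.482, a0=5.372; τ=−ln(0.2139)/5.372=0.287 → t=0.388; u2·a0=0.4035·5.372=2.168 ≤ a1=2.220 → R1 fires; G=9 A=5 E=3 X=6 S=5
Draw 3: a1=1.850, a2=2.100, a3=0.960, a4=0.350, a5=0.723, a0=5.983; τ=−ln(0.1402)/5.983=0.328 → t=0.716; u2·a0=0.6659·5.983=3.984; a1+a2=3.950 < 3.984 ≤ a1+…+a3=4.910 → R3 fires; G=11 A=5 E=2 X=6 S=4
Draw 4: a1=1.850, a2=1.400, a3=0.512, a4=0.280, a5=0.482, a0=4.524; τ=−ln(0.6011)/4.524=0.113 → t=0.829; u2·a0=0.8066·4.524=3.649; a1+a2=3.250 < 3.649 ≤ a1+…+a3=3.762 → R3 fires; G=13 A=5 E=1 X=6 S=3
Draw 5: a1=1.850, a2=0.700, a3=0.192, a4=0.210, a5=0.241, a0=3.193; τ=−ln(0.6269)/3.193=0.146 → t=0.975; u2·a0=0.3812·3.193=1.217 ≤ a1=1.850 → R1 fires; G=13 A=4 E=2 X=8 S=3
Draw 6: a1=1.480, a2=1.120, a3=0.384, a4=0.210, a5=0.482, a0=3.676; τ=−ln(0.6442)/3.676=0.120 → t=1.095; u2·a0=0.1254·3.676=0.461 ≤ a1=1.480 → R1 fires; G=13 A=3 E=3 X=10 S=3
Draw 7: a1=1.110, a2=1.260, a3=0.576, a4=0.210, a5=0.723, a0=3.879; τ=−ln(0.2685)/3.879=0.339 → t=1.434; u2·a0=0.4040·3.879=1.567; a1=1.110 < 1.567 ≤ a1+a2=2.370 → R2 fires; G=13 A=2 E=2 X=10 S=5
Draw 8: a1=0.740, a2=0.560, a3=0.640, a4=0.350, a5=0.482, a0=2.772; τ=−ln(0.7917)/2.772=0.084 → t=1.518; u2·a0=0.9346·2.772=2.591; a1+…+a4=2.290 < 2.591 ≤ a1+…+a5=2.772 → R5 fires; G=13 A=2 E=1 X=12 S=5
Draw 9: a1=0.740, a2=0.280, a3=0.320, a4=0.350, a5=0.241, a0=1.931; τ=−ln(0.5216)/1.931=0.337 → t=1.855; u2·a0=0.6124·1.931=1.183; a1+a2=1.020 < 1.183 ≤ a1+…+a3=1.340 → R3 fires; G=15 A=2 E=0 X=12 S=4
Draw 10: a1=0.740, a2=0.000, a3=0.000, a4=0.280, a5=0.000, a0=1.020; τ=−ln(0.6973)/1.020=0.353 → t=2.208 > T=1.93: stop.
X first becomes ≥ 11 when it reaches 12 at the event at t=1.518.

Threshold first reached at t = 1.518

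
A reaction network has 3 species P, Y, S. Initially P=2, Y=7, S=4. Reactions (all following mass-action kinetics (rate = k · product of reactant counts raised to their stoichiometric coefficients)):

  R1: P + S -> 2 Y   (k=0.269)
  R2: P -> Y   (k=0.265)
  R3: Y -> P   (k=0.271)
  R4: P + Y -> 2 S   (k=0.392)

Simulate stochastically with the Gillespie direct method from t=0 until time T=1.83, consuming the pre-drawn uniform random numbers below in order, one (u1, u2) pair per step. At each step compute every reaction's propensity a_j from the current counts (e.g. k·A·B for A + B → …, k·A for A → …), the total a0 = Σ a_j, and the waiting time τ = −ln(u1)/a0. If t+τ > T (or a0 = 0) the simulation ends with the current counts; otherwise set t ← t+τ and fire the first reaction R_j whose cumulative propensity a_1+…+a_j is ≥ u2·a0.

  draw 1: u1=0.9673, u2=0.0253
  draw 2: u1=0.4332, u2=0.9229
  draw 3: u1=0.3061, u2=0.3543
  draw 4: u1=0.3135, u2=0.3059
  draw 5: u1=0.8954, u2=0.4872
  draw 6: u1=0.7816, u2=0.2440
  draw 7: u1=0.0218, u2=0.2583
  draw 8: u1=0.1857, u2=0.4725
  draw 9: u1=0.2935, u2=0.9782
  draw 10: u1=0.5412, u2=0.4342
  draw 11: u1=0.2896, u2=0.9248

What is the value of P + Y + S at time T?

Check how each reaction changes W = P + Y + S (weight of products minus weight of reactants):
R1: P + S -> 2 Y: (1·2) − (1·1 + 1·1) = 2 − 2 = 0
R2: P -> Y: (1·1) − (1·1) = 1 − 1 = 0
R3: Y -> P: (1·1) − (1·1) = 1 − 1 = 0
R4: P + Y -> 2 S: (1·2) − (1·1 + 1·1) = 2 − 2 = 0
Every reaction leaves W unchanged, so W is conserved and no simulation is needed: W(T) = W(0) = 2 + 7 + 4 = 13

Value at T = 13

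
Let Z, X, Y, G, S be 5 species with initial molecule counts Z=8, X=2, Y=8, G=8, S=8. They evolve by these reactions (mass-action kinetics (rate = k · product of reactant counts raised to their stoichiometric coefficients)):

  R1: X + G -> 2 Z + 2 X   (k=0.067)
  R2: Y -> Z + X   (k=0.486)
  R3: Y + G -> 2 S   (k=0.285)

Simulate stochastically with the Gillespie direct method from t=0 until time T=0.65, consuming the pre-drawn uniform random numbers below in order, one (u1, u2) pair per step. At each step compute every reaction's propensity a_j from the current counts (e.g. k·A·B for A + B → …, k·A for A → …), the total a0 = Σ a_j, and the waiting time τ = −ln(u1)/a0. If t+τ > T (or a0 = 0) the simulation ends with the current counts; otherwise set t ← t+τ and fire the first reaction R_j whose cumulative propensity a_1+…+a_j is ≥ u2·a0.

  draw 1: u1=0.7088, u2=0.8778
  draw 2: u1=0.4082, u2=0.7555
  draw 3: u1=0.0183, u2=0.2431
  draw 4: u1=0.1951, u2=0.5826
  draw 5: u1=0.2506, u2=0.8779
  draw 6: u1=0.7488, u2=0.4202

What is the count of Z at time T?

t=0.000: Z=8 X=2 Y=8 G=8 S=8
Draw 1: a1=1.072, a2=3.888, a3=18.240, a0=23.200; τ=−ln(0.7088)/23.200=0.015 → t=0.015; u2·a0=0.8778·23.200=20.365; a1+a2=4.960 < 20.365 ≤ a1+…+a3=23.200 → R3 fires; Z=8 X=2 Y=7 G=7 S=10
Draw 2: a1=0.938, a2=3.402, a3=13.965, a0=18.305; τ=−ln(0.4082)/18.305=0.049 → t=0.064; u2·a0=0.7555·18.305=13.829; a1+a2=4.340 < 13.829 ≤ a1+…+a3=18.305 → R3 fires; Z=8 X=2 Y=6 G=6 S=12
Draw 3: a1=0.804, a2=2.916, a3=10.260, a0=13.980; τ=−ln(0.0183)/13.980=0.286 → t=0.350; u2·a0=0.2431·13.980=3.399; a1=0.804 < 3.399 ≤ a1+a2=3.720 → R2 fires; Z=9 X=3 Y=5 G=6 S=12
Draw 4: a1=1.206, a2=2.430, a3=8.550, a0=12.186; τ=−ln(0.1951)/12.186=0.134 → t=0.484; u2·a0=0.5826·12.186=7.100; a1+a2=3.636 < 7.100 ≤ a1+…+a3=12.186 → R3 fires; Z=9 X=3 Y=4 G=5 S=14
Draw 5: a1=1.005, a2=1.944, a3=5.700, a0=8.649; τ=−ln(0.2506)/8.649=0.160 → t=0.644; u2·a0=0.8779·8.649=7.593; a1+a2=2.949 < 7.593 ≤ a1+…+a3=8.649 → R3 fires; Z=9 X=3 Y=3 G=4 S=16
Draw 6: a1=0.804, a2=1.458, a3=3.420, a0=5.682; τ=−ln(0.7488)/5.682=0.051 → t=0.695 > T=0.65: stop.
Read off Z at T=0.65: 9

Z at T = 9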